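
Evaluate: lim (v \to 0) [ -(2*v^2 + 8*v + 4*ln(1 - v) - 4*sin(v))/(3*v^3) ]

Substitution gives 0/0; apply L'Hôpital's rule 3 times.
After differentiating numerator and denominator 3 times the quotient is (4*cos(v) + 8/(v - 1)^3)/(-18); at v = 0 this is 2/9.

2/9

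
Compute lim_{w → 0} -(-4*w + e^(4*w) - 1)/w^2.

Direct substitution gives 0/0.
Apply L'Hôpital: lim (4*e^(4*w) - 4)/(-2*w), still 0/0.
After 2 applications of L'Hôpital's rule the quotient is (16*e^(4*w))/(-2); substituting w = 0 gives -8.

-8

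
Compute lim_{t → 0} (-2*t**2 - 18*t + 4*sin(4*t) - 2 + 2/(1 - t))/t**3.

Substitution gives 0/0 (the numerator vanishes to order 3).
Expand each term to order t^3: the coefficient of t^3 in 4·sin(4t) is -128/3 and in 2·1/(1 - t) is 2.
Lower-order terms cancel with the polynomial part, so the numerator is (-122/3)·t^3 + o(t^3), and the limit is (-122/3)/(1) = -122/3.

-122/3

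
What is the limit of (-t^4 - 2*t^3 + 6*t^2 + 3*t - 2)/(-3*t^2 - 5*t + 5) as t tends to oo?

The numerator has higher degree (4 > 2); the quotient behaves like (-1/(-3))·t^2 for large |t|.
As t → +∞ this diverges to ∞.

∞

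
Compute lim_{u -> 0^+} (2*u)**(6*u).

Base → 0⁺ and exponent → 0⁺: a 0^0 form.
Take logs: 6u·ln(2u). This is 0·(−∞); rewriting as ln(2u)/(1/(6u)) and applying L'Hôpital gives 0.
Hence the limit is e^0 = 1.

1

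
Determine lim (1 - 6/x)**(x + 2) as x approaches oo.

Write it as [(1 - 6/x)^x]^(1) · (1 - 6/x)^(2). The bracketed term tends to e^(-6) and the second factor to 1, so the limit is e^(-6).

e^(-6)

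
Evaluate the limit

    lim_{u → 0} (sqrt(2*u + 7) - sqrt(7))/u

√(7)/7

A 0/0 form; rationalise with √(7 + 2u) + √7. This collapses the numerator to 2u, leaving 2/(√(7 + 2u) + √7) → 2/(2√7) = √(7)/7.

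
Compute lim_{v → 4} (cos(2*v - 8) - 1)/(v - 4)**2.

-2

Direct substitution gives 0/0.
Apply L'Hôpital: lim (-2*sin(2*v - 8))/(2*v - 8), still 0/0.
After 2 applications of L'Hôpital's rule the quotient is (-4*cos(2*v - 8))/(2); substituting v = 4 gives -2.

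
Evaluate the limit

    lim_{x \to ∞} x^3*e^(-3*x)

0

Write as x^3/e^{3x}, an ∞/∞ form.
Exponential growth dominates any polynomial, so repeated L'Hôpital (or the standard result) gives 0.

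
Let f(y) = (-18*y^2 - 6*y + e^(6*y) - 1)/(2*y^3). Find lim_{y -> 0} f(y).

Direct substitution gives 0/0.
Apply L'Hôpital: lim (-36*y + 6*e^(6*y) - 6)/(6*y^2), still 0/0.
Apply L'Hôpital: lim (36*e^(6*y) - 36)/(12*y), still 0/0.
After 3 applications of L'Hôpital's rule the quotient is (216*e^(6*y))/(12); substituting y = 0 gives 18.

18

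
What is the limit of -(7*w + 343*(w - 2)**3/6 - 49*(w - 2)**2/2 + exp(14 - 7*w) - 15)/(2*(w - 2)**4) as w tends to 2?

-2401/48

Direct substitution gives 0/0.
Apply L'Hôpital: lim (-49*w + 343*(w - 2)^2/2 - 7*e^(14 - 7*w) + 105)/(-8*(w - 2)^3), still 0/0.
Apply L'Hôpital: lim (343*w + 49*e^(14 - 7*w) - 735)/(-24*(w - 2)^2), still 0/0.
Apply L'Hôpital: lim (343 - 343*e^(14 - 7*w))/(96 - 48*w), still 0/0.
After 4 applications of L'Hôpital's rule the quotient is (2401*e^(14 - 7*w))/(-48); substituting w = 2 gives -2401/48.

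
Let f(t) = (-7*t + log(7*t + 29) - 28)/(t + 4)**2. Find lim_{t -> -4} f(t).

Direct substitution gives 0/0.
Apply L'Hôpital: lim (-7 + 7/(7*t + 29))/(2*t + 8), still 0/0.
After 2 applications of L'Hôpital's rule the quotient is (-49/(7*t + 29)^2)/(2); substituting t = -4 gives -49/2.

-49/2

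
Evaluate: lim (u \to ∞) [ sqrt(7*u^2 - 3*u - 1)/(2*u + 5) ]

√(7)/2

For large |u|, √(7*u^2 - 3*u - 1) ≈ √7·|u| and the denominator ≈ 2u.
Since u → +∞, |u| = u, giving √7/(2) = √(7)/2.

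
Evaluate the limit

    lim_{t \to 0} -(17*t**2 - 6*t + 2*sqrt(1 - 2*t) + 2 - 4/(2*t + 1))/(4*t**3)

-31/4

Substitution gives 0/0; apply L'Hôpital's rule 3 times.
After differentiating numerator and denominator 3 times the quotient is (192/(2*t + 1)^4 - 6/(1 - 2*t)^(5/2))/(-24); at t = 0 this is -31/4.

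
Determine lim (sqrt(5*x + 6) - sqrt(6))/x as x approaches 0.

A 0/0 form; rationalise with √(6 + 5x) + √6. This collapses the numerator to 5x, leaving 5/(√(6 + 5x) + √6) → 5/(2√6) = 5*√(6)/12.

5*√(6)/12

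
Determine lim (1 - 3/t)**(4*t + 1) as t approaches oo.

e^(-12)

The base → 1 and the exponent → ∞: a 1^∞ form.
Take logarithms: (4t + 1)·ln(1 - 3/t). Since ln(1+u) ~ u for small u, this behaves like (4t)·(-3/t) → -12.
So the limit is e^(-12).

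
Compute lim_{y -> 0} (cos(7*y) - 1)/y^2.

Direct substitution gives 0/0.
Apply L'Hôpital: lim (-7*sin(7*y))/(2*y), still 0/0.
After 2 applications of L'Hôpital's rule the quotient is (-49*cos(7*y))/(2); substituting y = 0 gives -49/2.

-49/2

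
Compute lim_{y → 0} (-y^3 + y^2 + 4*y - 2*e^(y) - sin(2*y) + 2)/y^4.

Substitution gives 0/0 (the numerator vanishes to order 4).
Expand each term to order y^4: the coefficient of y^4 in −sin(2y) is 0 and in -2·e^(y) is -1/12.
Lower-order terms cancel with the polynomial part, so the numerator is (-1/12)·y^4 + o(y^4), and the limit is (-1/12)/(1) = -1/12.

-1/12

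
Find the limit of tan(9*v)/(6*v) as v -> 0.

Substitution gives 0/0.
Since tan(u)/u → 1 as u → 0, tan(9v)/(9v) → 1 and the limit is 9/6 = 3/2.

3/2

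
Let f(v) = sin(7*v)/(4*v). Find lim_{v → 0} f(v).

Substitution gives 0/0.
Write it as (7/4)·sin(7v)/(7v); since sin(u)/u → 1, the limit is 7/4.

7/4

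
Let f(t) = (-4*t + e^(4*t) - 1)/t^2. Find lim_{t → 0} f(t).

8

Direct substitution gives 0/0.
Apply L'Hôpital: lim (4*e^(4*t) - 4)/(2*t), still 0/0.
After 2 applications of L'Hôpital's rule the quotient is (16*e^(4*t))/(2); substituting t = 0 gives 8.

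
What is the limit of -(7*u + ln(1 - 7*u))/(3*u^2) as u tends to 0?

49/6

Direct substitution gives 0/0.
Apply L'Hôpital: lim (7 - 7/(1 - 7*u))/(-6*u), still 0/0.
After 2 applications of L'Hôpital's rule the quotient is (-49/(1 - 7*u)^2)/(-6); substituting u = 0 gives 49/6.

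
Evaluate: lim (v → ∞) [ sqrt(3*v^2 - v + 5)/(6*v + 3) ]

For large |v|, √(3*v^2 - v + 5) ≈ √3·|v| and the denominator ≈ 6v.
Since v → +∞, |v| = v, giving √3/(6) = √(3)/6.

√(3)/6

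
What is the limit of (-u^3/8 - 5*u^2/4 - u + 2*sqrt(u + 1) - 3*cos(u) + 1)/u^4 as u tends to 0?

-13/64

Substitution gives 0/0; apply L'Hôpital's rule 4 times.
After differentiating numerator and denominator 4 times the quotient is (-3*cos(u) - 15/(8*(u + 1)^(7/2)))/(24); at u = 0 this is -13/64.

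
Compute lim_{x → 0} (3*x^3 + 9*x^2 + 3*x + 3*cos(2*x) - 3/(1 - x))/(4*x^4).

Substitution gives 0/0 (the numerator vanishes to order 4).
Expand each term to order x^4: the coefficient of x^4 in -3·1/(1 - x) is -3 and in 3·cos(2x) is 2.
Lower-order terms cancel with the polynomial part, so the numerator is (-1)·x^4 + o(x^4), and the limit is (-1)/(4) = -1/4.

-1/4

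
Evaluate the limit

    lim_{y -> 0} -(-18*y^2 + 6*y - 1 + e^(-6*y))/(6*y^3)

Direct substitution gives 0/0.
Apply L'Hôpital: lim (-36*y + 6 - 6*e^(-6*y))/(-18*y^2), still 0/0.
Apply L'Hôpital: lim (-36 + 36*e^(-6*y))/(-36*y), still 0/0.
After 3 applications of L'Hôpital's rule the quotient is (-216*e^(-6*y))/(-36); substituting y = 0 gives 6.

6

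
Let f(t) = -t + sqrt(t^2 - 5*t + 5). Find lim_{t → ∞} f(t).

-5/2

This has the form ∞ − ∞. Multiply and divide by the conjugate √(t^2 - 5*t + 5) + t.
That gives (-5t + 5) / (√(t^2 - 5*t + 5) + t).
Divide numerator and denominator by t: the limit is -5/(2·1) = -5/2.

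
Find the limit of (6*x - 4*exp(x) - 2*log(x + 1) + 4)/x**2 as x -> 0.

-1

Substitution gives 0/0 (the numerator vanishes to order 2).
Expand each term to order x^2: the coefficient of x^2 in -4·e^(x) is -2 and in -2·ln(1 + x) is 1.
Lower-order terms cancel with the polynomial part, so the numerator is (-1)·x^2 + o(x^2), and the limit is (-1)/(1) = -1.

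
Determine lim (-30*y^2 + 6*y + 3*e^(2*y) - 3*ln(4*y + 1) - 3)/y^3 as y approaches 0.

Substitution gives 0/0 (the numerator vanishes to order 3).
Expand each term to order y^3: the coefficient of y^3 in 3·e^(2y) is 4 and in -3·ln(1 + 4y) is -64.
Lower-order terms cancel with the polynomial part, so the numerator is (-60)·y^3 + o(y^3), and the limit is (-60)/(1) = -60.

-60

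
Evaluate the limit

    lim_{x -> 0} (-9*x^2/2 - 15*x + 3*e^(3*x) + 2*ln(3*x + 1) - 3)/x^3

Substitution gives 0/0; apply L'Hôpital's rule 3 times.
After differentiating numerator and denominator 3 times the quotient is (81*e^(3*x) + 108/(3*x + 1)^3)/(6); at x = 0 this is 63/2.

63/2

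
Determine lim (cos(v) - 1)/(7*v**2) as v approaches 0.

-1/14

Direct substitution gives 0/0.
Apply L'Hôpital: lim (-sin(v))/(14*v), still 0/0.
After 2 applications of L'Hôpital's rule the quotient is (-cos(v))/(14); substituting v = 0 gives -1/14.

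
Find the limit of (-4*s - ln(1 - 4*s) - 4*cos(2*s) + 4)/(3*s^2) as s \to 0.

16/3

Substitution gives 0/0; apply L'Hôpital's rule 2 times.
After differentiating numerator and denominator 2 times the quotient is (16*cos(2*s) + 16/(4*s - 1)^2)/(6); at s = 0 this is 16/3.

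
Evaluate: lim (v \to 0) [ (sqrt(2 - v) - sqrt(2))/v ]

A 0/0 form; rationalise with √(2 - v) + √2. This collapses the numerator to -v, leaving -1/(√(2 - v) + √2) → -1/(2√2) = -√(2)/4.

-√(2)/4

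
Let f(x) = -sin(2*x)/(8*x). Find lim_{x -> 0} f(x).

-1/4

Substitution gives 0/0.
Write it as (2/(-8))·sin(2x)/(2x); since sin(u)/u → 1, the limit is -1/4.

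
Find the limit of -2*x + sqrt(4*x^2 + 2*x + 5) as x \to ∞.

1/2

An ∞ − ∞ form. Rationalising with the conjugate, the difference becomes (2x + 5) / (√(4*x^2 + 2*x + 5) + 2x).
For large x the denominator behaves like 2·2x, so the quotient tends to 2/4 = 1/2.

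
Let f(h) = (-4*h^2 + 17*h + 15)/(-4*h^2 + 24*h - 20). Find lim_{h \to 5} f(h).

Direct substitution gives 0/0, so factor. Both numerator and denominator have (h - 5) as a factor.
After cancelling, the expression reduces to (-4*h - 3)/(4 - 4*h).
Substituting h = 5 gives 23/16.

23/16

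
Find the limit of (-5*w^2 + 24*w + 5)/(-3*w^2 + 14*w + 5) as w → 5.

Since w = 5 makes numerator and denominator zero, (w - 5) divides both.
Cancelling it gives (-5*w - 1)/(-3*w - 1); now plug in w = 5 to get 13/8.

13/8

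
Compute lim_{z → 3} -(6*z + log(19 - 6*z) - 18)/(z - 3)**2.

18

Direct substitution gives 0/0.
Apply L'Hôpital: lim (6 - 6/(19 - 6*z))/(6 - 2*z), still 0/0.
After 2 applications of L'Hôpital's rule the quotient is (-36/(19 - 6*z)^2)/(-2); substituting z = 3 gives 18.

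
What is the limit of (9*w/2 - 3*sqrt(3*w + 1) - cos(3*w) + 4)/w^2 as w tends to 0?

63/8

Substitution gives 0/0 (the numerator vanishes to order 2).
Expand each term to order w^2: the coefficient of w^2 in −cos(3w) is 9/2 and in -3·√(1 + 3w) is 27/8.
Lower-order terms cancel with the polynomial part, so the numerator is (63/8)·w^2 + o(w^2), and the limit is (63/8)/(1) = 63/8.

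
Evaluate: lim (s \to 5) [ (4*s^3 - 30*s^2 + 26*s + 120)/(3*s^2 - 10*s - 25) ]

At s = 5 both the top and bottom vanish — a removable singularity. Factoring out (s - 5) from each leaves (4*s^2 - 10*s - 24)/(3*s + 5), which at s = 5 equals 13/10.

13/10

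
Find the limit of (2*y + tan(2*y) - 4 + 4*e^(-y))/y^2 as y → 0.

Substitution gives 0/0 (the numerator vanishes to order 2).
Expand each term to order y^2: the coefficient of y^2 in 4·e^(-y) is 2 and in tan(2y) is 0.
Lower-order terms cancel with the polynomial part, so the numerator is (2)·y^2 + o(y^2), and the limit is (2)/(1) = 2.

2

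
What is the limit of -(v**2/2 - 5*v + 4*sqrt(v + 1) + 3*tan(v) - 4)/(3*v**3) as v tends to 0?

Substitution gives 0/0 (the numerator vanishes to order 3).
Expand each term to order v^3: the coefficient of v^3 in 3·tan(v) is 1 and in 4·√(1 + v) is 1/4.
Lower-order terms cancel with the polynomial part, so the numerator is (5/4)·v^3 + o(v^3), and the limit is (5/4)/(-3) = -5/12.

-5/12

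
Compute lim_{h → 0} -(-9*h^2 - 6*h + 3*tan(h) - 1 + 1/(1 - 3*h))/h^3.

-28

Substitution gives 0/0; apply L'Hôpital's rule 3 times.
After differentiating numerator and denominator 3 times the quotient is (18*tan(h)^2/cos(h)^2 + 6/cos(h)^2 + 162/(3*h - 1)^4)/(-6); at h = 0 this is -28.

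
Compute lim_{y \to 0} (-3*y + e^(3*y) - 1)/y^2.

9/2

Direct substitution gives 0/0.
Apply L'Hôpital: lim (3*e^(3*y) - 3)/(2*y), still 0/0.
After 2 applications of L'Hôpital's rule the quotient is (9*e^(3*y))/(2); substituting y = 0 gives 9/2.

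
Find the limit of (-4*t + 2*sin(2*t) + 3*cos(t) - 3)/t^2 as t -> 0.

-3/2

Substitution gives 0/0 (the numerator vanishes to order 2).
Expand each term to order t^2: the coefficient of t^2 in 2·sin(2t) is 0 and in 3·cos(t) is -3/2.
Lower-order terms cancel with the polynomial part, so the numerator is (-3/2)·t^2 + o(t^2), and the limit is (-3/2)/(1) = -3/2.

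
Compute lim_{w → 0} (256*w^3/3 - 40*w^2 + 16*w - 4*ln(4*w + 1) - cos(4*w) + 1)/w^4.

Substitution gives 0/0; apply L'Hôpital's rule 4 times.
After differentiating numerator and denominator 4 times the quotient is (-256*cos(4*w) + 6144/(4*w + 1)^4)/(24); at w = 0 this is 736/3.

736/3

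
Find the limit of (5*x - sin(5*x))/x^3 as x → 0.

Direct substitution gives 0/0.
Apply L'Hôpital: lim (5 - 5*cos(5*x))/(3*x^2), still 0/0.
Apply L'Hôpital: lim (25*sin(5*x))/(6*x), still 0/0.
After 3 applications of L'Hôpital's rule the quotient is (125*cos(5*x))/(6); substituting x = 0 gives 125/6.

125/6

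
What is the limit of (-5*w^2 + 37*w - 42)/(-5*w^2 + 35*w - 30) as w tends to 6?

Since w = 6 makes numerator and denominator zero, (w - 6) divides both.
Cancelling it gives (7 - 5*w)/(5 - 5*w); now plug in w = 6 to get 23/25.

23/25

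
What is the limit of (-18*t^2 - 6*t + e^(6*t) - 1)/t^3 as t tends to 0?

Direct substitution gives 0/0.
Apply L'Hôpital: lim (-36*t + 6*e^(6*t) - 6)/(3*t^2), still 0/0.
Apply L'Hôpital: lim (36*e^(6*t) - 36)/(6*t), still 0/0.
After 3 applications of L'Hôpital's rule the quotient is (216*e^(6*t))/(6); substituting t = 0 gives 36.

36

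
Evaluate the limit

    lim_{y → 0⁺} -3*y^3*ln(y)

This is a 0·(−∞) form. Rewrite as -3·ln(y) / y^(−3) and apply L'Hôpital:
the derivative quotient is -3·(1/y) / (−3·y^(−4)) = (3/3)·y^3 → 0.

0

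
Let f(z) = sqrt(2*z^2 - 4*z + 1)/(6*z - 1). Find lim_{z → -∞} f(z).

-√(2)/6

For large |z|, √(2*z^2 - 4*z + 1) ≈ √2·|z| and the denominator ≈ 6z.
Since z → −∞, |z| = −z, giving −√2/(6) = -√(2)/6.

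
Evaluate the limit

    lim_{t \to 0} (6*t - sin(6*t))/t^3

Direct substitution gives 0/0.
Apply L'Hôpital: lim (6 - 6*cos(6*t))/(3*t^2), still 0/0.
Apply L'Hôpital: lim (36*sin(6*t))/(6*t), still 0/0.
After 3 applications of L'Hôpital's rule the quotient is (216*cos(6*t))/(6); substituting t = 0 gives 36.

36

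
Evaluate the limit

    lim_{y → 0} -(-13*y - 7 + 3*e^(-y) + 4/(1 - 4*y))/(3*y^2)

Substitution gives 0/0; apply L'Hôpital's rule 2 times.
After differentiating numerator and denominator 2 times the quotient is (3*e^(-y) - 128/(4*y - 1)^3)/(-6); at y = 0 this is -131/6.

-131/6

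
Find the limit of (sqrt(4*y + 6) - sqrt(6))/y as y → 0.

Substitution gives 0/0. Multiply numerator and denominator by the conjugate √(6 + 4y) + √6.
The numerator becomes (6 + 4y) − 6 = 4y, so the expression simplifies to 4/(√(6 + 4y) + √6).
Letting y → 0 gives 4/(2√6) = √(6)/3.

√(6)/3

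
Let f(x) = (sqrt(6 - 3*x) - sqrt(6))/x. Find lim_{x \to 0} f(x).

-√(6)/4

Substitution gives 0/0. Multiply numerator and denominator by the conjugate √(6 - 3x) + √6.
The numerator becomes (6 - 3x) − 6 = -3x, so the expression simplifies to -3/(√(6 - 3x) + √6).
Letting x → 0 gives -3/(2√6) = -√(6)/4.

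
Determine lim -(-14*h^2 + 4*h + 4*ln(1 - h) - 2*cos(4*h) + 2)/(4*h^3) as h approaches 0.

Substitution gives 0/0 (the numerator vanishes to order 3).
Expand each term to order h^3: the coefficient of h^3 in 4·ln(1 - h) is -4/3 and in -2·cos(4h) is 0.
Lower-order terms cancel with the polynomial part, so the numerator is (-4/3)·h^3 + o(h^3), and the limit is (-4/3)/(-4) = 1/3.

1/3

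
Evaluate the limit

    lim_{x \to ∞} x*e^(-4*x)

0

Write as x^1/e^{4x}, an ∞/∞ form.
Exponential growth dominates any polynomial, so repeated L'Hôpital (or the standard result) gives 0.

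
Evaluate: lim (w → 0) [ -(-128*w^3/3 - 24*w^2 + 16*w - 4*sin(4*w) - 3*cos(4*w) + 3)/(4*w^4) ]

8

Substitution gives 0/0 (the numerator vanishes to order 4).
Expand each term to order w^4: the coefficient of w^4 in -3·cos(4w) is -32 and in -4·sin(4w) is 0.
Lower-order terms cancel with the polynomial part, so the numerator is (-32)·w^4 + o(w^4), and the limit is (-32)/(-4) = 8.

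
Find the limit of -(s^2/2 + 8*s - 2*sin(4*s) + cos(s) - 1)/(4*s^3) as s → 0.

Substitution gives 0/0; apply L'Hôpital's rule 3 times.
After differentiating numerator and denominator 3 times the quotient is (sin(s) + 128*cos(4*s))/(-24); at s = 0 this is -16/3.

-16/3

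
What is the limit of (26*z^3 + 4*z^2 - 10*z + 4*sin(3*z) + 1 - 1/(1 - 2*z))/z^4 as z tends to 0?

-16

Substitution gives 0/0 (the numerator vanishes to order 4).
Expand each term to order z^4: the coefficient of z^4 in −1/(1 - 2z) is -16 and in 4·sin(3z) is 0.
Lower-order terms cancel with the polynomial part, so the numerator is (-16)·z^4 + o(z^4), and the limit is (-16)/(1) = -16.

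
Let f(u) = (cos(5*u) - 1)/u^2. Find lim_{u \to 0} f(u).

Direct substitution gives 0/0.
Apply L'Hôpital: lim (-5*sin(5*u))/(2*u), still 0/0.
After 2 applications of L'Hôpital's rule the quotient is (-25*cos(5*u))/(2); substituting u = 0 gives -25/2.

-25/2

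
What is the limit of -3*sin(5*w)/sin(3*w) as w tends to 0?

Substitution gives 0/0.
Divide numerator and denominator by w: sin(5w)/w → 5 and sin(3w)/w → 3, so the limit is -3·5/3 = -5.

-5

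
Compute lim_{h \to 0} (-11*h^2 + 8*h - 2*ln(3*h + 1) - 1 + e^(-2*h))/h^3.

-58/3

Substitution gives 0/0; apply L'Hôpital's rule 3 times.
After differentiating numerator and denominator 3 times the quotient is (-8*e^(-2*h) - 108/(3*h + 1)^3)/(6); at h = 0 this is -58/3.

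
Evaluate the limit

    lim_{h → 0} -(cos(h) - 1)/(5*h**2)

Direct substitution gives 0/0.
Apply L'Hôpital: lim (-sin(h))/(-10*h), still 0/0.
After 2 applications of L'Hôpital's rule the quotient is (-cos(h))/(-10); substituting h = 0 gives 1/10.

1/10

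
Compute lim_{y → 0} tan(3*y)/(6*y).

1/2

Substitution gives 0/0.
Since tan(u)/u → 1 as u → 0, tan(3y)/(3y) → 1 and the limit is 3/6 = 1/2.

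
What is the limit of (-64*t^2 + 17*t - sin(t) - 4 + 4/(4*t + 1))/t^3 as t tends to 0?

-1535/6

Substitution gives 0/0; apply L'Hôpital's rule 3 times.
After differentiating numerator and denominator 3 times the quotient is (cos(t) - 1536/(4*t + 1)^4)/(6); at t = 0 this is -1535/6.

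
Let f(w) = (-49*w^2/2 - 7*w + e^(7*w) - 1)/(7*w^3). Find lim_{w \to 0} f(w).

Direct substitution gives 0/0.
Apply L'Hôpital: lim (-49*w + 7*e^(7*w) - 7)/(21*w^2), still 0/0.
Apply L'Hôpital: lim (49*e^(7*w) - 49)/(42*w), still 0/0.
After 3 applications of L'Hôpital's rule the quotient is (343*e^(7*w))/(42); substituting w = 0 gives 49/6.

49/6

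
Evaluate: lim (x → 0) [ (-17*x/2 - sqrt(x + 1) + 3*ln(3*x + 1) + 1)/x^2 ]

Substitution gives 0/0; apply L'Hôpital's rule 2 times.
After differentiating numerator and denominator 2 times the quotient is (-27/(3*x + 1)^2 + 1/(4*(x + 1)^(3/2)))/(2); at x = 0 this is -107/8.

-107/8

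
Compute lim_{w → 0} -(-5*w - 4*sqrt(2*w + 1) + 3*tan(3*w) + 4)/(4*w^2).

Substitution gives 0/0; apply L'Hôpital's rule 2 times.
After differentiating numerator and denominator 2 times the quotient is (54*tan(3*w)/cos(3*w)^2 + 4/(2*w + 1)^(3/2))/(-8); at w = 0 this is -1/2.

-1/2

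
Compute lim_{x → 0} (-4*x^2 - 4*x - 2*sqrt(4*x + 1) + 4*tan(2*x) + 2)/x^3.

Substitution gives 0/0 (the numerator vanishes to order 3).
Expand each term to order x^3: the coefficient of x^3 in -2·√(1 + 4x) is -8 and in 4·tan(2x) is 32/3.
Lower-order terms cancel with the polynomial part, so the numerator is (8/3)·x^3 + o(x^3), and the limit is (8/3)/(1) = 8/3.

8/3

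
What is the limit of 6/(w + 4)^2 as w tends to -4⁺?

∞

As w → -4⁺, (w + 4) → 0⁺, so (w + 4)^2 → 0⁺ and 6/(w + 4)^2 → ∞.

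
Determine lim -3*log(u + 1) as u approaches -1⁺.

∞

As u → -1⁺, u + 1 → 0⁺ and ln(u + 1) → −∞.
Multiplying by -3 gives ∞.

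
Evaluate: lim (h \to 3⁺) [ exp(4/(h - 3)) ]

∞

As h → 3⁺, 4/(h - 3) → +∞, so e^(4/(h - 3)) → ∞.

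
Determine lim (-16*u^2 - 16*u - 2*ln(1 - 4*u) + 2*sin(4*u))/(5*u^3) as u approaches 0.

64/15

Substitution gives 0/0 (the numerator vanishes to order 3).
Expand each term to order u^3: the coefficient of u^3 in 2·sin(4u) is -64/3 and in -2·ln(1 - 4u) is 128/3.
Lower-order terms cancel with the polynomial part, so the numerator is (64/3)·u^3 + o(u^3), and the limit is (64/3)/(5) = 64/15.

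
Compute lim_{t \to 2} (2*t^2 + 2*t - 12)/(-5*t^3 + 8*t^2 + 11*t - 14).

-10/17

Since t = 2 makes numerator and denominator zero, (t - 2) divides both.
Cancelling it gives (2*t + 6)/(-5*t^2 - 2*t + 7); now plug in t = 2 to get -10/17.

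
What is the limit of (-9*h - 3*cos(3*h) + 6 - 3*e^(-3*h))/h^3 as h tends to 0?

27/2

Substitution gives 0/0; apply L'Hôpital's rule 3 times.
After differentiating numerator and denominator 3 times the quotient is (-81*sin(3*h) + 81*e^(-3*h))/(6); at h = 0 this is 27/2.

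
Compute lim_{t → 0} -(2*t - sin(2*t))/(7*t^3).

Direct substitution gives 0/0.
Apply L'Hôpital: lim (2 - 2*cos(2*t))/(-21*t^2), still 0/0.
Apply L'Hôpital: lim (4*sin(2*t))/(-42*t), still 0/0.
After 3 applications of L'Hôpital's rule the quotient is (8*cos(2*t))/(-42); substituting t = 0 gives -4/21.

-4/21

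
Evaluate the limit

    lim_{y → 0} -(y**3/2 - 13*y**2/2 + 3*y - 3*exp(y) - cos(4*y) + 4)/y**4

Substitution gives 0/0; apply L'Hôpital's rule 4 times.
After differentiating numerator and denominator 4 times the quotient is (-3*e^(y) - 256*cos(4*y))/(-24); at y = 0 this is 259/24.

259/24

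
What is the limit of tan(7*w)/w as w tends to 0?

Substitution gives 0/0.
Since tan(u)/u → 1 as u → 0, tan(7w)/(7w) → 1 and the limit is 7.

7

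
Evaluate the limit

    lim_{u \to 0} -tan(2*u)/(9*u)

-2/9

Substitution gives 0/0.
Since tan(θ)/θ → 1 as θ → 0, tan(2u)/(2u) → 1 and the limit is 2/(-9) = -2/9.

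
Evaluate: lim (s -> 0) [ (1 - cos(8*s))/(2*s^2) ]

16

Substitution gives 0/0.
Use (1 − cos u)/u² → 1/2 with u = 8s: the limit is 8²/(2·2) = 16.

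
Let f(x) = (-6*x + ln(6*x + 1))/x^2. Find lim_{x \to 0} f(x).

-18

Direct substitution gives 0/0.
Apply L'Hôpital: lim (-6 + 6/(6*x + 1))/(2*x), still 0/0.
After 2 applications of L'Hôpital's rule the quotient is (-36/(6*x + 1)^2)/(2); substituting x = 0 gives -18.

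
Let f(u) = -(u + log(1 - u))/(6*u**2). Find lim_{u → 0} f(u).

1/12

Direct substitution gives 0/0.
Apply L'Hôpital: lim (1 - 1/(1 - u))/(-12*u), still 0/0.
After 2 applications of L'Hôpital's rule the quotient is (-1/(1 - u)^2)/(-12); substituting u = 0 gives 1/12.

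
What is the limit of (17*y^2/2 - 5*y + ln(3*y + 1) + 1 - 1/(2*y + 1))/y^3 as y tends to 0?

17

Substitution gives 0/0; apply L'Hôpital's rule 3 times.
After differentiating numerator and denominator 3 times the quotient is (54/(3*y + 1)^3 + 48/(2*y + 1)^4)/(6); at y = 0 this is 17.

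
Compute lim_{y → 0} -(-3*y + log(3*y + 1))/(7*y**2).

9/14

Direct substitution gives 0/0.
Apply L'Hôpital: lim (-3 + 3/(3*y + 1))/(-14*y), still 0/0.
After 2 applications of L'Hôpital's rule the quotient is (-9/(3*y + 1)^2)/(-14); substituting y = 0 gives 9/14.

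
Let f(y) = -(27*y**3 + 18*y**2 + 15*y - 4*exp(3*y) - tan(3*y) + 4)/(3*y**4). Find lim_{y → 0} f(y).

9/2

Substitution gives 0/0 (the numerator vanishes to order 4).
Expand each term to order y^4: the coefficient of y^4 in -4·e^(3y) is -27/2 and in −tan(3y) is 0.
Lower-order terms cancel with the polynomial part, so the numerator is (-27/2)·y^4 + o(y^4), and the limit is (-27/2)/(-3) = 9/2.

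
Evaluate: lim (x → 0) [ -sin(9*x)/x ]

Substitution gives 0/0.
Write it as (9/(-1))·sin(9x)/(9x); since sin(u)/u → 1, the limit is -9.

-9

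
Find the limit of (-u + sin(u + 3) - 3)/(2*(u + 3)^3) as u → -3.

Direct substitution gives 0/0.
Apply L'Hôpital: lim (cos(u + 3) - 1)/(6*(u + 3)^2), still 0/0.
Apply L'Hôpital: lim (-sin(u + 3))/(12*u + 36), still 0/0.
After 3 applications of L'Hôpital's rule the quotient is (-cos(u + 3))/(12); substituting u = -3 gives -1/12.

-1/12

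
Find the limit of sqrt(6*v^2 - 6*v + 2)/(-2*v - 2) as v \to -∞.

For large |v|, √(6*v^2 - 6*v + 2) ≈ √6·|v| and the denominator ≈ -2v.
Since v → −∞, |v| = −v, giving −√6/(-2) = √(6)/2.

√(6)/2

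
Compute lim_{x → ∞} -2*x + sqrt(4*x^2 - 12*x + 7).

-3

An ∞ − ∞ form. Rationalising with the conjugate, the difference becomes (-12x + 7) / (√(4*x^2 - 12*x + 7) + 2x).
For large x the denominator behaves like 2·2x, so the quotient tends to -12/4 = -3.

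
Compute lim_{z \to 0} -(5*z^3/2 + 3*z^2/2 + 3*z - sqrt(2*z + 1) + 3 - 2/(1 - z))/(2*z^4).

11/16

Substitution gives 0/0; apply L'Hôpital's rule 4 times.
After differentiating numerator and denominator 4 times the quotient is (15/(2*z + 1)^(7/2) + 48/(z - 1)^5)/(-48); at z = 0 this is 11/16.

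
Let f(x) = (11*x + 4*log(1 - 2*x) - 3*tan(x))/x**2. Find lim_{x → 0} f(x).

-8

Substitution gives 0/0 (the numerator vanishes to order 2).
Expand each term to order x^2: the coefficient of x^2 in 4·ln(1 - 2x) is -8 and in -3·tan(x) is 0.
Lower-order terms cancel with the polynomial part, so the numerator is (-8)·x^2 + o(x^2), and the limit is (-8)/(1) = -8.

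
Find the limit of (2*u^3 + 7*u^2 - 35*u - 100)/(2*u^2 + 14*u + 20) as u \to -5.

Direct substitution gives 0/0, so factor. Both numerator and denominator have (u + 5) as a factor.
After cancelling, the expression reduces to (2*u^2 - 3*u - 20)/(2*u + 4).
Substituting u = -5 gives -15/2.

-15/2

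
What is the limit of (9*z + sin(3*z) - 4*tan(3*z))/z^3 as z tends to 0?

Substitution gives 0/0 (the numerator vanishes to order 3).
Expand each term to order z^3: the coefficient of z^3 in sin(3z) is -9/2 and in -4·tan(3z) is -36.
Lower-order terms cancel with the polynomial part, so the numerator is (-81/2)·z^3 + o(z^3), and the limit is (-81/2)/(1) = -81/2.

-81/2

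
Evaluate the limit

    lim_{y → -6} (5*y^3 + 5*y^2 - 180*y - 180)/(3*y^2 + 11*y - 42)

Direct substitution gives 0/0, so factor. Both numerator and denominator have (y + 6) as a factor.
After cancelling, the expression reduces to (5*y^2 - 25*y - 30)/(3*y - 7).
Substituting y = -6 gives -12.

-12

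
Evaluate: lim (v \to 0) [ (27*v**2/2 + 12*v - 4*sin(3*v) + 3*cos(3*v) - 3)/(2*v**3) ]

Substitution gives 0/0 (the numerator vanishes to order 3).
Expand each term to order v^3: the coefficient of v^3 in 3·cos(3v) is 0 and in -4·sin(3v) is 18.
Lower-order terms cancel with the polynomial part, so the numerator is (18)·v^3 + o(v^3), and the limit is (18)/(2) = 9.

9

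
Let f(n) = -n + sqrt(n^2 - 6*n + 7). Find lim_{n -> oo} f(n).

-3

This has the form ∞ − ∞. Multiply and divide by the conjugate √(n^2 - 6*n + 7) + n.
That gives (-6n + 7) / (√(n^2 - 6*n + 7) + n).
Divide numerator and denominator by n: the limit is -6/(2·1) = -3.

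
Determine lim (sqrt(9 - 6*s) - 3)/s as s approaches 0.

Substitution gives 0/0. Multiply numerator and denominator by the conjugate √(9 - 6s) + √9.
The numerator becomes (9 - 6s) − 9 = -6s, so the expression simplifies to -6/(√(9 - 6s) + √9).
Letting s → 0 gives -6/(2√9) = -1.

-1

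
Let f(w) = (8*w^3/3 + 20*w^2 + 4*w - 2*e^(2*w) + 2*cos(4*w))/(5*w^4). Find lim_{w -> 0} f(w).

4

Substitution gives 0/0 (the numerator vanishes to order 4).
Expand each term to order w^4: the coefficient of w^4 in 2·cos(4w) is 64/3 and in -2·e^(2w) is -4/3.
Lower-order terms cancel with the polynomial part, so the numerator is (20)·w^4 + o(w^4), and the limit is (20)/(5) = 4.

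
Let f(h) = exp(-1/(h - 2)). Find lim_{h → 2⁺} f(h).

As h → 2⁺, -1/(h - 2) → −∞, so e^(-1/(h - 2)) → 0.

0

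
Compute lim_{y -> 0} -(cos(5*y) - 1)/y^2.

25/2

Direct substitution gives 0/0.
Apply L'Hôpital: lim (-5*sin(5*y))/(-2*y), still 0/0.
After 2 applications of L'Hôpital's rule the quotient is (-25*cos(5*y))/(-2); substituting y = 0 gives 25/2.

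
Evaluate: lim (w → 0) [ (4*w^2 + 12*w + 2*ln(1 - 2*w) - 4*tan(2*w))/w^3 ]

-16

Substitution gives 0/0 (the numerator vanishes to order 3).
Expand each term to order w^3: the coefficient of w^3 in 2·ln(1 - 2w) is -16/3 and in -4·tan(2w) is -32/3.
Lower-order terms cancel with the polynomial part, so the numerator is (-16)·w^3 + o(w^3), and the limit is (-16)/(1) = -16.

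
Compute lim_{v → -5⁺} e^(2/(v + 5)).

∞

As v → -5⁺, 2/(v + 5) → +∞, so e^(2/(v + 5)) → ∞.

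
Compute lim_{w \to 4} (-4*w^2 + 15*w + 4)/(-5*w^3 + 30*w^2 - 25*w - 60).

At w = 4 both the top and bottom vanish — a removable singularity. Factoring out (w - 4) from each leaves (-4*w - 1)/(-5*w^2 + 10*w + 15), which at w = 4 equals 17/25.

17/25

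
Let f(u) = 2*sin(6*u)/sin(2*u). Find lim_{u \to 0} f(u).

Substitution gives 0/0.
Divide numerator and denominator by u: sin(6u)/u → 6 and sin(2u)/u → 2, so the limit is 2·6/2 = 6.

6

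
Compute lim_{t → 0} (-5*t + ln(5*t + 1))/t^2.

-25/2

Direct substitution gives 0/0.
Apply L'Hôpital: lim (-5 + 5/(5*t + 1))/(2*t), still 0/0.
After 2 applications of L'Hôpital's rule the quotient is (-25/(5*t + 1)^2)/(2); substituting t = 0 gives -25/2.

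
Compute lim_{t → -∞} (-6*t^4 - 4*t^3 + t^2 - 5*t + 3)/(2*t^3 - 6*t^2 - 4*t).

∞

The numerator has higher degree (4 > 3); the quotient behaves like (-6/(2))·t^1 for large |t|.
As t → −∞ this diverges to ∞.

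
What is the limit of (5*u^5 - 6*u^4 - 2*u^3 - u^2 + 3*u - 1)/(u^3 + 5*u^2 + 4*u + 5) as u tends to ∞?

∞

The numerator has higher degree (5 > 3); the quotient behaves like (5/(1))·u^2 for large |u|.
As u → +∞ this diverges to ∞.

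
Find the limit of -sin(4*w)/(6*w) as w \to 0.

Substitution gives 0/0.
Write it as (4/(-6))·sin(4w)/(4w); since sin(u)/u → 1, the limit is -2/3.

-2/3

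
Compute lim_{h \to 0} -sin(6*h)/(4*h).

Substitution gives 0/0.
Write it as (6/(-4))·sin(6h)/(6h); since sin(u)/u → 1, the limit is -3/2.

-3/2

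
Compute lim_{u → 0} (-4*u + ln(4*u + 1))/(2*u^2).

Direct substitution gives 0/0.
Apply L'Hôpital: lim (-4 + 4/(4*u + 1))/(4*u), still 0/0.
After 2 applications of L'Hôpital's rule the quotient is (-16/(4*u + 1)^2)/(4); substituting u = 0 gives -4.

-4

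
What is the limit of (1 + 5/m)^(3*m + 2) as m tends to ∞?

e^(15)

Write it as [(1 + 5/m)^m]^(3) · (1 + 5/m)^(2). The bracketed term tends to e^(5) and the second factor to 1, so the limit is e^(15).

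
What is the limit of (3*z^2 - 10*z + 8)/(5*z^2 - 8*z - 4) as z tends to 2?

Since z = 2 makes numerator and denominator zero, (z - 2) divides both.
Cancelling it gives (3*z - 4)/(5*z + 2); now plug in z = 2 to get 1/6.

1/6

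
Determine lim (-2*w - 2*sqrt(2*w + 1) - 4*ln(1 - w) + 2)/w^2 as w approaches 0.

Substitution gives 0/0 (the numerator vanishes to order 2).
Expand each term to order w^2: the coefficient of w^2 in -4·ln(1 - w) is 2 and in -2·√(1 + 2w) is 1.
Lower-order terms cancel with the polynomial part, so the numerator is (3)·w^2 + o(w^2), and the limit is (3)/(1) = 3.

3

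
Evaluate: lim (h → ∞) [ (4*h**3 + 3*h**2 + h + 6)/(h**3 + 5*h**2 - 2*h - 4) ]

Numerator and denominator both have degree 3.
Dividing every term by h^3, all lower-order terms vanish and the limit is the ratio of leading coefficients, 4/(1) = 4.

4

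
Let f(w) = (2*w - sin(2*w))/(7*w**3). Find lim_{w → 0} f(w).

4/21

Direct substitution gives 0/0.
Apply L'Hôpital: lim (2 - 2*cos(2*w))/(21*w^2), still 0/0.
Apply L'Hôpital: lim (4*sin(2*w))/(42*w), still 0/0.
After 3 applications of L'Hôpital's rule the quotient is (8*cos(2*w))/(42); substituting w = 0 gives 4/21.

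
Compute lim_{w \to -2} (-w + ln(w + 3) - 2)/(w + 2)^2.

Direct substitution gives 0/0.
Apply L'Hôpital: lim (-1 + 1/(w + 3))/(2*w + 4), still 0/0.
After 2 applications of L'Hôpital's rule the quotient is (-1/(w + 3)^2)/(2); substituting w = -2 gives -1/2.

-1/2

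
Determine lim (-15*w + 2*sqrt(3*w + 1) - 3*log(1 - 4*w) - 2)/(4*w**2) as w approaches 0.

87/16

Substitution gives 0/0 (the numerator vanishes to order 2).
Expand each term to order w^2: the coefficient of w^2 in 2·√(1 + 3w) is -9/4 and in -3·ln(1 - 4w) is 24.
Lower-order terms cancel with the polynomial part, so the numerator is (87/4)·w^2 + o(w^2), and the limit is (87/4)/(4) = 87/16.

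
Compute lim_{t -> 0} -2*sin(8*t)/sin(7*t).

Substitution gives 0/0.
Divide numerator and denominator by t: sin(8t)/t → 8 and sin(7t)/t → 7, so the limit is -2·8/7 = -16/7.

-16/7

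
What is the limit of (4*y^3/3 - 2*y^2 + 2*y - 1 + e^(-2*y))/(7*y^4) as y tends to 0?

Direct substitution gives 0/0.
Apply L'Hôpital: lim (4*y^2 - 4*y + 2 - 2*e^(-2*y))/(28*y^3), still 0/0.
Apply L'Hôpital: lim (8*y - 4 + 4*e^(-2*y))/(84*y^2), still 0/0.
Apply L'Hôpital: lim (8 - 8*e^(-2*y))/(168*y), still 0/0.
After 4 applications of L'Hôpital's rule the quotient is (16*e^(-2*y))/(168); substituting y = 0 gives 2/21.

2/21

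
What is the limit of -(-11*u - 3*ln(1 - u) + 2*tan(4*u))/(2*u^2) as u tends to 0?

-3/4

Substitution gives 0/0 (the numerator vanishes to order 2).
Expand each term to order u^2: the coefficient of u^2 in -3·ln(1 - u) is 3/2 and in 2·tan(4u) is 0.
Lower-order terms cancel with the polynomial part, so the numerator is (3/2)·u^2 + o(u^2), and the limit is (3/2)/(-2) = -3/4.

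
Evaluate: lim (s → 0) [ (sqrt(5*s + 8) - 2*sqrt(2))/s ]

Substitution gives 0/0. Multiply numerator and denominator by the conjugate √(8 + 5s) + √8.
The numerator becomes (8 + 5s) − 8 = 5s, so the expression simplifies to 5/(√(8 + 5s) + √8).
Letting s → 0 gives 5/(2√8) = 5*√(2)/8.

5*√(2)/8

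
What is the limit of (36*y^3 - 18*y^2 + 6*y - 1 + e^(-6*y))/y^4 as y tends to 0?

Direct substitution gives 0/0.
Apply L'Hôpital: lim (108*y^2 - 36*y + 6 - 6*e^(-6*y))/(4*y^3), still 0/0.
Apply L'Hôpital: lim (216*y - 36 + 36*e^(-6*y))/(12*y^2), still 0/0.
Apply L'Hôpital: lim (216 - 216*e^(-6*y))/(24*y), still 0/0.
After 4 applications of L'Hôpital's rule the quotient is (1296*e^(-6*y))/(24); substituting y = 0 gives 54.

54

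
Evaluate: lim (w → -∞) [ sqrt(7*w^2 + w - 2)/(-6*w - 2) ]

√(7)/6

For large |w|, √(7*w^2 + w - 2) ≈ √7·|w| and the denominator ≈ -6w.
Since w → −∞, |w| = −w, giving −√7/(-6) = √(7)/6.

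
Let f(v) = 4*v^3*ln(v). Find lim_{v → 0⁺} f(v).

0

This is a 0·(−∞) form. Rewrite as 4·ln(v) / v^(−3) and apply L'Hôpital:
the derivative quotient is 4·(1/v) / (−3·v^(−4)) = (-4/3)·v^3 → 0.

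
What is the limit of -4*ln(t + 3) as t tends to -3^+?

As t → -3⁺, t + 3 → 0⁺ and ln(t + 3) → −∞.
Multiplying by -4 gives ∞.

∞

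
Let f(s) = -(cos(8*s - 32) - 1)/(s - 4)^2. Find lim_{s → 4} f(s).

32

Direct substitution gives 0/0.
Apply L'Hôpital: lim (-8*sin(8*s - 32))/(8 - 2*s), still 0/0.
After 2 applications of L'Hôpital's rule the quotient is (-64*cos(8*s - 32))/(-2); substituting s = 4 gives 32.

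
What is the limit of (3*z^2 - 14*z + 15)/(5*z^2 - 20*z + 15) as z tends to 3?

2/5

Since z = 3 makes numerator and denominator zero, (z - 3) divides both.
Cancelling it gives (3*z - 5)/(5*z - 5); now plug in z = 3 to get 2/5.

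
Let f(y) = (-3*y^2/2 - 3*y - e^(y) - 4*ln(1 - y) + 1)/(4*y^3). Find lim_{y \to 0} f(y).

Substitution gives 0/0; apply L'Hôpital's rule 3 times.
After differentiating numerator and denominator 3 times the quotient is (-e^(y) - 8/(y - 1)^3)/(24); at y = 0 this is 7/24.

7/24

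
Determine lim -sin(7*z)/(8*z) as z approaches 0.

Substitution gives 0/0.
Write it as (7/(-8))·sin(7z)/(7z); since sin(u)/u → 1, the limit is -7/8.

-7/8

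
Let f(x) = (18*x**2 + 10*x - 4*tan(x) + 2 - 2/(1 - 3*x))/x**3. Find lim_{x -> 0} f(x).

-166/3

Substitution gives 0/0 (the numerator vanishes to order 3).
Expand each term to order x^3: the coefficient of x^3 in -2·1/(1 - 3x) is -54 and in -4·tan(x) is -4/3.
Lower-order terms cancel with the polynomial part, so the numerator is (-166/3)·x^3 + o(x^3), and the limit is (-166/3)/(1) = -166/3.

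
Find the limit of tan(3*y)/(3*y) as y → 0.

1

Substitution gives 0/0.
Since tan(u)/u → 1 as u → 0, tan(3y)/(3y) → 1 and the limit is 3/3 = 1.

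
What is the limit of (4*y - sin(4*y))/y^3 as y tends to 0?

Direct substitution gives 0/0.
Apply L'Hôpital: lim (4 - 4*cos(4*y))/(3*y^2), still 0/0.
Apply L'Hôpital: lim (16*sin(4*y))/(6*y), still 0/0.
After 3 applications of L'Hôpital's rule the quotient is (64*cos(4*y))/(6); substituting y = 0 gives 32/3.

32/3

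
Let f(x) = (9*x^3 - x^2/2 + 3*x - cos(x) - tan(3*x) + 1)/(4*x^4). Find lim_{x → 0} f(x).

-1/96

Substitution gives 0/0; apply L'Hôpital's rule 4 times.
After differentiating numerator and denominator 4 times the quotient is (-cos(x) - 1944*tan(3*x)^5 - 3240*tan(3*x)^3 - 1296*tan(3*x))/(96); at x = 0 this is -1/96.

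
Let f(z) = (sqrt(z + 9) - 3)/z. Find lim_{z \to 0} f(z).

1/6

A 0/0 form; rationalise with √(9 + z) + √9. This collapses the numerator to z, leaving 1/(√(9 + z) + √9) → 1/(2√9) = 1/6.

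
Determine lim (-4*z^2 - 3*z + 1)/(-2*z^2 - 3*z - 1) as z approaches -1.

5

Direct substitution gives 0/0, so factor. Both numerator and denominator have (z + 1) as a factor.
After cancelling, the expression reduces to (1 - 4*z)/(-2*z - 1).
Substituting z = -1 gives 5.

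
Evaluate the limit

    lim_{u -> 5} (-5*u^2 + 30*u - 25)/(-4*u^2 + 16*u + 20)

At u = 5 both the top and bottom vanish — a removable singularity. Factoring out (u - 5) from each leaves (5 - 5*u)/(-4*u - 4), which at u = 5 equals 5/6.

5/6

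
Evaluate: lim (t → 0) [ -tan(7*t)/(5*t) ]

Substitution gives 0/0.
Since tan(u)/u → 1 as u → 0, tan(7t)/(7t) → 1 and the limit is 7/(-5) = -7/5.

-7/5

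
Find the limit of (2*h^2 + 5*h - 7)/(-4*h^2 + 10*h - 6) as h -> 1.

9/2

Direct substitution gives 0/0, so factor. Both numerator and denominator have (h - 1) as a factor.
After cancelling, the expression reduces to (2*h + 7)/(6 - 4*h).
Substituting h = 1 gives 9/2.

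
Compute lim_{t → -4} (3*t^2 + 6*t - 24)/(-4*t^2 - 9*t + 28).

-18/23

Since t = -4 makes numerator and denominator zero, (t + 4) divides both.
Cancelling it gives (3*t - 6)/(7 - 4*t); now plug in t = -4 to get -18/23.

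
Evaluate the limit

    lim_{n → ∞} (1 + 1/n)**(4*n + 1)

The base → 1 and the exponent → ∞: a 1^∞ form.
Take logarithms: (4n + 1)·ln(1 + 1/n). Since ln(1+u) ~ u for small u, this behaves like (4n)·(1/n) → 4.
So the limit is e^(4).

e^(4)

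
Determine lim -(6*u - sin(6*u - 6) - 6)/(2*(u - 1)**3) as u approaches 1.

-18

Direct substitution gives 0/0.
Apply L'Hôpital: lim (6 - 6*cos(6*u - 6))/(-6*(u - 1)^2), still 0/0.
Apply L'Hôpital: lim (36*sin(6*u - 6))/(12 - 12*u), still 0/0.
After 3 applications of L'Hôpital's rule the quotient is (216*cos(6*u - 6))/(-12); substituting u = 1 gives -18.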